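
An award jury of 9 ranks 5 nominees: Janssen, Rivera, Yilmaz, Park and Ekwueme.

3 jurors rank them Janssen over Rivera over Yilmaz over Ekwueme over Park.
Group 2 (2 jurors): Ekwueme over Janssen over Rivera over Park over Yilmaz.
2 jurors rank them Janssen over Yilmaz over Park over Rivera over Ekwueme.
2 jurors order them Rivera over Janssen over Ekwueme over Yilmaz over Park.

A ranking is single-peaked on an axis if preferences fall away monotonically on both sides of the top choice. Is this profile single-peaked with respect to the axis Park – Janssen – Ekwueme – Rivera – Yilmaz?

Axis positions: Park=1, Janssen=2, Ekwueme=3, Rivera=4, Yilmaz=5.
Group 1: ranking walks positions 2-4-5-3-1; Rivera is ranked above Ekwueme even though Ekwueme lies between Rivera and the peak Janssen on the axis — preferences dip and rise again. Not single-peaked.
Group 2 (peak Ekwueme at position 3): ranking walks positions 3-2-4-1-5, expanding outward from the peak — single-peaked.
Group 3: ranking walks positions 2-5-1-4-3; Yilmaz is ranked above Ekwueme even though Ekwueme lies between Yilmaz and the peak Janssen on the axis — preferences dip and rise again. Not single-peaked.
Group 4: ranking walks positions 4-2-3-5-1; Janssen is ranked above Ekwueme even though Ekwueme lies between Janssen and the peak Rivera on the axis — preferences dip and rise again. Not single-peaked.
Group 1 violates single-peakedness, so the profile is not single-peaked on this axis.

no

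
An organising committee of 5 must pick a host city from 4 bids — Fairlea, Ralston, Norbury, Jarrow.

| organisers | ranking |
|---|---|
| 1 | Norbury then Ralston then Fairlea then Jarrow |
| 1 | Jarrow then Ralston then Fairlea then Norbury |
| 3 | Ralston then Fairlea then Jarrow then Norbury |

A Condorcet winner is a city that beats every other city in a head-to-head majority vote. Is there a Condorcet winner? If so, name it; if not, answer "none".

Ralston

Head-to-head results (5 organisers):
Fairlea–Ralston: Ralston 5–0.
Fairlea vs Norbury: Fairlea wins 4–1.
Fairlea–Jarrow: Fairlea 4–1.
Ralston vs Norbury: Ralston, 4–1.
Ralston vs Jarrow: Ralston wins 4–1.
Norbury vs Jarrow: Jarrow, 4–1.
Ralston wins every pairwise contest, so Ralston is the Condorcet winner.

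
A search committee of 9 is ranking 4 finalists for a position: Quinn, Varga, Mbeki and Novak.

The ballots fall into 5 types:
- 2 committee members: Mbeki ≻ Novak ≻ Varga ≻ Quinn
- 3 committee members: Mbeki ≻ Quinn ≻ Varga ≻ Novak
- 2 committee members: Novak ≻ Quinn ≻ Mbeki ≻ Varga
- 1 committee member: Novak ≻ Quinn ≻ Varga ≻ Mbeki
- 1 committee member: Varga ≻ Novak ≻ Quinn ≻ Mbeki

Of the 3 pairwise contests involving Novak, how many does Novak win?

2

Novak against each rival (9 committee members):
Novak vs Quinn: Novak, 6–3.
Novak vs Varga: Novak, 5–4.
Novak vs Mbeki: Novak preferred on 2+1+1 = 4 ballots; Mbeki wins 5–4.
Novak beats Quinn, Varga; loses to Mbeki — 2 pairwise wins.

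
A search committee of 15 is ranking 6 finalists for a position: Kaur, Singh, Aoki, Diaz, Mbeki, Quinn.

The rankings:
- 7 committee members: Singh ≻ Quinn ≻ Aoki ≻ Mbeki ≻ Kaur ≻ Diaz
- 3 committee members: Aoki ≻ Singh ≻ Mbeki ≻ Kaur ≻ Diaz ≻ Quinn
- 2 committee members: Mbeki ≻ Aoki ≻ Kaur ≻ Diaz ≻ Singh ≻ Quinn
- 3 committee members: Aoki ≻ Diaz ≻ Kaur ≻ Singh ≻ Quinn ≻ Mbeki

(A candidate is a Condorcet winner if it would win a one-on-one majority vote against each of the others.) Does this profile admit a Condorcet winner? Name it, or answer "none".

Pairwise majorities:
Kaur vs Singh: Singh, 10–5.
Kaur vs Aoki: Aoki wins 15–0.
Kaur vs Diaz: 12 to 3, Kaur.
Kaur vs Mbeki: Kaur is ranked higher on 3 ballots, Mbeki on 12. Mbeki wins 12–3.
Kaur vs Quinn: Kaur wins 8–7.
Singh vs Aoki: 7 to 8, Aoki.
Singh vs Diaz: Singh is ranked higher on 7+3 = 10 ballots, Diaz on 5. Singh wins 10–5.
Singh vs Mbeki: 7+3+3 = 13 for Singh, 2 for Mbeki — Singh by 13–2.
Singh vs Quinn: 7+3+2+3 = 15 for Singh, 0 for Quinn — Singh by 15–0.
Aoki vs Diaz: Aoki, 15–0.
Aoki–Mbeki: Aoki 13–2.
Aoki vs Quinn: Aoki is ranked higher on 3+2+3 = 8 ballots, Quinn on 7. Aoki wins 8–7.
Diaz vs Mbeki: Mbeki, 12–3.
Diaz vs Quinn: 8 to 7, Diaz.
Mbeki vs Quinn: Quinn, 10–5.
Aoki beats each of Kaur, Singh, Diaz, Mbeki, Quinn — Aoki is the Condorcet winner.

Aoki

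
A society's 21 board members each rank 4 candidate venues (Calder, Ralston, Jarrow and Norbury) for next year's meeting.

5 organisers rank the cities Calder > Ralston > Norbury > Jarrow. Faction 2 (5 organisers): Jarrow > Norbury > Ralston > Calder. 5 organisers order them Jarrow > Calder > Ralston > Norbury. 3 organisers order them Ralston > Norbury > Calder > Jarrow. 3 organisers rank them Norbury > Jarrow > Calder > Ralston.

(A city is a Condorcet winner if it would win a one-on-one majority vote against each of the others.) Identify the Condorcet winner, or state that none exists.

Pairwise majorities:
Calder vs Ralston: Calder wins 13–8.
Calder vs Jarrow: Calder is ranked higher on 5+3 = 8 ballots, Jarrow on 13. Jarrow wins 13–8.
Calder–Norbury: Norbury 11–10.
Ralston vs Jarrow: Jarrow, 13–8.
Ralston–Norbury: Ralston 13–8.
Jarrow vs Norbury: Jarrow preferred on 5+5 = 10 ballots; Norbury wins 11–10.
No city is unbeaten: Calder loses to Jarrow; Ralston loses to Calder; Jarrow loses to Norbury; Norbury loses to Ralston. In particular Calder → Ralston → Norbury → Calder is a majority cycle — no Condorcet winner exists.

none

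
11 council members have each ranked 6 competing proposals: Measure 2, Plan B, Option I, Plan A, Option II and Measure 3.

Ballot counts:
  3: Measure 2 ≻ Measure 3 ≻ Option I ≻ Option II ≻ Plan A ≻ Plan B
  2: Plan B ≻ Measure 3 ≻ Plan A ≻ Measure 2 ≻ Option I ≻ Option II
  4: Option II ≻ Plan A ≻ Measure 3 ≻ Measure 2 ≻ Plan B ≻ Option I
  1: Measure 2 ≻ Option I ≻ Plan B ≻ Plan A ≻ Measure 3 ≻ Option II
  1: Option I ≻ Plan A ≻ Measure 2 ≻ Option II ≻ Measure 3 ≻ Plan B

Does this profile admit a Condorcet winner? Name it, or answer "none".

Check each pair by majority over 11 ballots:
Measure 2 vs Plan B: 3+4+1+1 = 9 for Measure 2, 2 for Plan B — Measure 2 by 9–2.
Measure 2 vs Option I: Measure 2 preferred on 3+2+4+1 = 10 ballots; Measure 2 wins 10–1.
Measure 2 vs Plan A: Measure 2 is ranked higher on 3+1 = 4 ballots, Plan A on 7. Plan A wins 7–4.
Measure 2 vs Option II: Measure 2 is ranked higher on 3+2+1+1 = 7 ballots, Option II on 4. Measure 2 wins 7–4.
Measure 2 vs Measure 3: 3+1+1 = 5 for Measure 2, 6 for Measure 3 — Measure 3 by 6–5.
Plan B vs Option I: 6 to 5, Plan B.
Plan B vs Plan A: 3 to 8, Plan A.
Plan B vs Option II: Plan B is ranked higher on 2+1 = 3 ballots, Option II on 8. Option II wins 8–3.
Plan B vs Measure 3: 3 to 8, Measure 3.
Option I vs Plan A: 5 to 6, Plan A.
Option I vs Option II: Option I preferred on 3+2+1+1 = 7 ballots; Option I wins 7–4.
Option I vs Measure 3: 2 to 9, Measure 3.
Plan A vs Option II: 4 to 7, Option II.
Plan A vs Measure 3: Plan A is ranked higher on 4+1+1 = 6 ballots, Measure 3 on 5. Plan A wins 6–5.
Option II vs Measure 3: 4+1 = 5 for Option II, 6 for Measure 3 — Measure 3 by 6–5.
Every option loses at least once (Measure 2 loses to Plan A; Plan B loses to Measure 2; Option I loses to Measure 2; Plan A loses to Option II; Option II loses to Measure 2; Measure 3 loses to Plan A). The majority relation contains the cycle Measure 2 beats Option II beats Plan A beats Measure 2, so there is no Condorcet winner.

none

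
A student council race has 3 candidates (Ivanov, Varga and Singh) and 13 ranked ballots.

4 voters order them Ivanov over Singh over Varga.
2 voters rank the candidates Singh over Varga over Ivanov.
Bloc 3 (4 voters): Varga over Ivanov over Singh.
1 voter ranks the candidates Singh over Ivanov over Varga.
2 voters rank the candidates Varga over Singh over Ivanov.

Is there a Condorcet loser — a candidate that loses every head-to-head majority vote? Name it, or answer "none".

Head-to-head results (13 voters):
Ivanov vs Varga: 4+1 = 5 for Ivanov, 8 for Varga — Varga by 8–5.
Ivanov–Singh: Ivanov 8–5.
Varga vs Singh: Singh wins 7–6.
Each candidate has at least one pairwise win (Ivanov beats Singh; Varga beats Ivanov; Singh beats Varga) — no Condorcet loser.

none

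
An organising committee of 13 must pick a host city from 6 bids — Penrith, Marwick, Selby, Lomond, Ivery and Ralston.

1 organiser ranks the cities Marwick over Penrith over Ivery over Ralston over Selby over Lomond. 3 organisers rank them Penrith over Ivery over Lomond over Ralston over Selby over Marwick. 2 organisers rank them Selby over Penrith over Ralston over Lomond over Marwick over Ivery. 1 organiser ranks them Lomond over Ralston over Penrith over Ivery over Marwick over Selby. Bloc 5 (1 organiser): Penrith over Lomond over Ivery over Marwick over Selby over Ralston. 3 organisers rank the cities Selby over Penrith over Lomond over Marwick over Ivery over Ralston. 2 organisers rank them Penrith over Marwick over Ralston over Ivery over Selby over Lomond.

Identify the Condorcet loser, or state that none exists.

Head-to-head results (13 organisers):
Penrith vs Marwick: 3+2+1+1+3+2 = 12 for Penrith, 1 for Marwick — Penrith by 12–1.
Penrith vs Selby: 8 to 5, Penrith.
Penrith vs Lomond: Penrith is ranked higher on 1+3+2+1+3+2 = 12 ballots, Lomond on 1. Penrith wins 12–1.
Penrith vs Ivery: Penrith, 13–0.
Penrith vs Ralston: 12 to 1, Penrith.
Marwick vs Selby: 5 to 8, Selby.
Marwick vs Lomond: Lomond, 10–3.
Marwick–Ivery: Marwick 8–5.
Marwick vs Ralston: 1+1+3+2 = 7 for Marwick, 6 for Ralston — Marwick by 7–6.
Selby vs Lomond: 1+2+3+2 = 8 for Selby, 5 for Lomond — Selby by 8–5.
Selby vs Ivery: Selby preferred on 2+3 = 5 ballots; Ivery wins 8–5.
Selby vs Ralston: 6 to 7, Ralston.
Lomond vs Ivery: 2+1+1+3 = 7 for Lomond, 6 for Ivery — Lomond by 7–6.
Lomond vs Ralston: Lomond preferred on 3+1+1+3 = 8 ballots; Lomond wins 8–5.
Ivery vs Ralston: Ivery wins 8–5.
No city is winless: Penrith beats Marwick; Marwick beats Ivery; Selby beats Marwick; Lomond beats Marwick; Ivery beats Selby; Ralston beats Selby. There is no Condorcet loser.

none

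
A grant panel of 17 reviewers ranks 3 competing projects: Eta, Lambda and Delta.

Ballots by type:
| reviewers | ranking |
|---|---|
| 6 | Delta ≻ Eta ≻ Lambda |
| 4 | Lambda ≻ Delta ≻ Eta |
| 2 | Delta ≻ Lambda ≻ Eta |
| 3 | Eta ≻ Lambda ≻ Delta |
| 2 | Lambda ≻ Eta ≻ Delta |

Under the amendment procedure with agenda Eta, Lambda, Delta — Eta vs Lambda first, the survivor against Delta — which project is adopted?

Round 1: Eta vs Lambda — 9–8, Eta advances.
Round 2: Eta vs Delta — 5–12, Delta advances.
Delta survives the agenda.

Delta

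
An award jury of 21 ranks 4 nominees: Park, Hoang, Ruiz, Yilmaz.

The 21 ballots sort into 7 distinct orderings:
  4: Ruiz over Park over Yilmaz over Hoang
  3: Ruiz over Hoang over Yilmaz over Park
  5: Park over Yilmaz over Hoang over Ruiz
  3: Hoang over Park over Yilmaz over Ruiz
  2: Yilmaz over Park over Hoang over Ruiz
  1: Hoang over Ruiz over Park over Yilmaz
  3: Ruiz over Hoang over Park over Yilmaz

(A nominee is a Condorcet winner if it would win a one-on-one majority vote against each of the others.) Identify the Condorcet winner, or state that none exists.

Check each pair by majority over 21 ballots:
Park vs Hoang: Park preferred on 4+5+2 = 11 ballots; Park wins 11–10.
Park vs Ruiz: Park is ranked higher on 5+3+2 = 10 ballots, Ruiz on 11. Ruiz wins 11–10.
Park vs Yilmaz: 4+5+3+1+3 = 16 for Park, 5 for Yilmaz — Park by 16–5.
Hoang vs Ruiz: Hoang preferred on 5+3+2+1 = 11 ballots; Hoang wins 11–10.
Hoang vs Yilmaz: 10 to 11, Yilmaz.
Ruiz vs Yilmaz: 11 to 10, Ruiz.
Every nominee loses at least once (Park loses to Ruiz; Hoang loses to Park; Ruiz loses to Hoang; Yilmaz loses to Park). The majority relation contains the cycle Park → Hoang → Ruiz → Park, so there is no Condorcet winner.

none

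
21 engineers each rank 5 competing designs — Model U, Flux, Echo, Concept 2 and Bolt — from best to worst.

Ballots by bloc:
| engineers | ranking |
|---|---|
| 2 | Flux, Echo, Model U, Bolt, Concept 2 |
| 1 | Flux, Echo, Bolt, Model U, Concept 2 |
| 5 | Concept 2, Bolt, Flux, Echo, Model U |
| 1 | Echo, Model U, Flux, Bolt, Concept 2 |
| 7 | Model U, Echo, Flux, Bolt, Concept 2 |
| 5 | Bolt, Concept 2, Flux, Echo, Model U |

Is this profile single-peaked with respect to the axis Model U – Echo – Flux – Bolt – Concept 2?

yes

Axis positions: Model U=1, Echo=2, Flux=3, Bolt=4, Concept 2=5.
Bloc 1 (peak Flux at position 3): ranking walks positions 3-2-1-4-5, expanding outward from the peak — single-peaked.
Bloc 2 (peak Flux at position 3): ranking walks positions 3-2-4-1-5, expanding outward from the peak — single-peaked.
Bloc 3 (peak Concept 2 at position 5): ranking walks positions 5-4-3-2-1, expanding outward from the peak — single-peaked.
Bloc 4 (peak Echo at position 2): ranking walks positions 2-1-3-4-5, expanding outward from the peak — single-peaked.
Bloc 5 (peak Model U at position 1): ranking walks positions 1-2-3-4-5, expanding outward from the peak — single-peaked.
Bloc 6 (peak Bolt at position 4): ranking walks positions 4-5-3-2-1, expanding outward from the peak — single-peaked.
Every ranking is single-peaked on this axis.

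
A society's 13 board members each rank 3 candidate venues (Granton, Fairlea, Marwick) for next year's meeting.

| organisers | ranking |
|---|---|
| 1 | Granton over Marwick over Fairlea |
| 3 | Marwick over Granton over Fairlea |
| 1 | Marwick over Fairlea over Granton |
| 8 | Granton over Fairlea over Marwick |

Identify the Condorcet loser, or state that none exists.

Head-to-head results (13 organisers):
Granton vs Fairlea: Granton wins 12–1.
Granton vs Marwick: 9 to 4, Granton.
Fairlea vs Marwick: Fairlea preferred on 8 ballots; Fairlea wins 8–5.
Marwick loses to every other city — it is the Condorcet loser.

Marwick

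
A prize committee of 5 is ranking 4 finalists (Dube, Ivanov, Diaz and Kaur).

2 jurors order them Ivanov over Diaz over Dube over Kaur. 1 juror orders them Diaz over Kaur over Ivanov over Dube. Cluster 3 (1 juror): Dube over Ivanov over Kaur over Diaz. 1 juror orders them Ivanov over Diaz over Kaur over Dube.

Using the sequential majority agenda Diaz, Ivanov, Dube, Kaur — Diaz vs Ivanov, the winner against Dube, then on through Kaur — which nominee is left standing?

Round 1: Diaz vs Ivanov — 1–4, Ivanov advances.
Round 2: Ivanov vs Dube — 4–1, Ivanov advances.
Round 3: Ivanov vs Kaur — 4–1, Ivanov advances.
The agenda winner is Ivanov.

Ivanov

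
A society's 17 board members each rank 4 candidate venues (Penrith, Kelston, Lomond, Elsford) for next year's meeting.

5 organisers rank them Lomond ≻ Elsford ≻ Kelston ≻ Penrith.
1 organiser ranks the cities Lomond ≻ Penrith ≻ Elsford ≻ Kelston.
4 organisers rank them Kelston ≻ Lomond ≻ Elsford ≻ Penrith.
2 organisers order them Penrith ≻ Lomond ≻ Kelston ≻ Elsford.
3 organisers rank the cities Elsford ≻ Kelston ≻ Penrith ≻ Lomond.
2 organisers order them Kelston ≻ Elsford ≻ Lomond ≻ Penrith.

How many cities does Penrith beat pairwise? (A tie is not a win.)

Penrith against each rival (17 organisers):
Penrith vs Kelston: Penrith preferred on 1+2 = 3 ballots; Kelston wins 14–3.
Penrith–Lomond: Lomond 12–5.
Penrith vs Elsford: Elsford, 14–3.
Penrith beats no one; loses to Kelston, Lomond, Elsford — 0 pairwise wins.

0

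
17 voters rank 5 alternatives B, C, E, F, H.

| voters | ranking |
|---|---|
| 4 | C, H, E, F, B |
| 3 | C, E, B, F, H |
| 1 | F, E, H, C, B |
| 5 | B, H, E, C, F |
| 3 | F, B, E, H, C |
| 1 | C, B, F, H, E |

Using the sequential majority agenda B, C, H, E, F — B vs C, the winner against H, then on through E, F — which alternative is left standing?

Round 1: B vs C — 8–9, C advances.
Round 2: C vs H — 8–9, H advances.
Round 3: H vs E — 10–7, H advances.
Round 4: H vs F — 9–8, H advances.
H survives the agenda.

H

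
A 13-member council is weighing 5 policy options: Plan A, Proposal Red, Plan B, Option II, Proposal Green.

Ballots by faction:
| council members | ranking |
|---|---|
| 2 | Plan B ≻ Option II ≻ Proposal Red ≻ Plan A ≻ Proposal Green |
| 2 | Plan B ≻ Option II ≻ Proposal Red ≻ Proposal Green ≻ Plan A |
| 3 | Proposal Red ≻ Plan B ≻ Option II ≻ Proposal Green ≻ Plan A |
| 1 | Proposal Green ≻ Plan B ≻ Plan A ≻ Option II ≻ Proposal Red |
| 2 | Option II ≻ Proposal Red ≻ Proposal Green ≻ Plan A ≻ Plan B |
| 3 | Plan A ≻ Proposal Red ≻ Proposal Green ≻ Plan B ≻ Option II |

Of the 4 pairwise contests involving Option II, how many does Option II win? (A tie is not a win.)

3

Option II against each rival (13 council members):
Option II vs Plan A: Option II wins 9–4.
Option II vs Proposal Red: Option II is ranked higher on 2+2+1+2 = 7 ballots, Proposal Red on 6. Option II wins 7–6.
Option II–Plan B: Plan B 11–2.
Option II vs Proposal Green: 2+2+3+2 = 9 for Option II, 4 for Proposal Green — Option II by 9–4.
Option II beats Plan A, Proposal Red, Proposal Green; loses to Plan B — 3 pairwise wins.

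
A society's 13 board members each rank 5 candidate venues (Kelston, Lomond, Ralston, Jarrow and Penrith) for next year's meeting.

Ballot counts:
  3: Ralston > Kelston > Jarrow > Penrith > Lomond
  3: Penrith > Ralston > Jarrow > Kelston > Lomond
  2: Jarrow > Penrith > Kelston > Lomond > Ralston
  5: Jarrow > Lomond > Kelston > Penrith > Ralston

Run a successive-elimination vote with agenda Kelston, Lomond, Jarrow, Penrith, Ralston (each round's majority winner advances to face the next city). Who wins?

Round 1: Kelston vs Lomond — 8–5, Kelston advances.
Round 2: Kelston vs Jarrow — 3–10, Jarrow advances.
Round 3: Jarrow vs Penrith — 10–3, Jarrow advances.
Round 4: Jarrow vs Ralston — 7–6, Jarrow advances.
The agenda winner is Jarrow.

Jarrow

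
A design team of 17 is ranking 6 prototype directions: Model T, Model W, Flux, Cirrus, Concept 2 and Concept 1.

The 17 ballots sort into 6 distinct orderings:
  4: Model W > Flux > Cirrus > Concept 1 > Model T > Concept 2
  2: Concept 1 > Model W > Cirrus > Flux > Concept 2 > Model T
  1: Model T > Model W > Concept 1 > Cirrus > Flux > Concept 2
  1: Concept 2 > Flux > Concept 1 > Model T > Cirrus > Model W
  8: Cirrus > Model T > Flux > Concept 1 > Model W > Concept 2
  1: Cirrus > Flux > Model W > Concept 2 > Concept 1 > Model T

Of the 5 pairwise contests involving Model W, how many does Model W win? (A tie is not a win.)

Model W against each rival (17 engineers):
Model W vs Model T: Model T wins 10–7.
Model W vs Flux: Model W is ranked higher on 4+2+1 = 7 ballots, Flux on 10. Flux wins 10–7.
Model W vs Cirrus: Model W preferred on 4+2+1 = 7 ballots; Cirrus wins 10–7.
Model W vs Concept 2: Model W, 16–1.
Model W vs Concept 1: 6 to 11, Concept 1.
Model W beats Concept 2; loses to Model T, Flux, Cirrus, Concept 1 — 1 pairwise win.

1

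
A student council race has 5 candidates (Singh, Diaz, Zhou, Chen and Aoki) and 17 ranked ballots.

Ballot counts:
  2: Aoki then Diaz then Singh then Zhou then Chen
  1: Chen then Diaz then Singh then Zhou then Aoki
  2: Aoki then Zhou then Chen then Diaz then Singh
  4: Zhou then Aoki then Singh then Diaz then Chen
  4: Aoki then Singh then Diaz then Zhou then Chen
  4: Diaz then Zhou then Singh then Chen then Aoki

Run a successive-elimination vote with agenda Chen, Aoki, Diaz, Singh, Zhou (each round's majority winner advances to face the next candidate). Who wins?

Zhou

Round 1: Chen vs Aoki — 5–12, Aoki advances.
Round 2: Aoki vs Diaz — 12–5, Aoki advances.
Round 3: Aoki vs Singh — 12–5, Aoki advances.
Round 4: Aoki vs Zhou — 8–9, Zhou advances.
Zhou survives the agenda.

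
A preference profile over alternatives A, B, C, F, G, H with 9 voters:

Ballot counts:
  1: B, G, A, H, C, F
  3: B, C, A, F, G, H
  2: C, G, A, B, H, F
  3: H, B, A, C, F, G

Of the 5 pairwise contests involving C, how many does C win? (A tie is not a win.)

4

C against each rival (9 voters):
C vs A: 3+2 = 5 for C, 4 for A — C by 5–4.
C–B: B 7–2.
C–F: C 9–0.
C vs G: 8 to 1, C.
C vs H: C wins 5–4.
C beats A, F, G, H; loses to B — 4 pairwise wins.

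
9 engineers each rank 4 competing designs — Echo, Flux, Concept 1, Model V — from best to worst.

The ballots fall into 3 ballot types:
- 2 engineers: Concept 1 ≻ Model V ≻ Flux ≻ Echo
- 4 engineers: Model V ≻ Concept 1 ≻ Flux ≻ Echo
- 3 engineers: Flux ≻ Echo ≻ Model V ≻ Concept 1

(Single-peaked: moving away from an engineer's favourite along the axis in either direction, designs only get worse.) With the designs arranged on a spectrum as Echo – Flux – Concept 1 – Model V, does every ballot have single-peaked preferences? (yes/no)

Axis positions: Echo=1, Flux=2, Concept 1=3, Model V=4.
Ballot type 1 (peak Concept 1 at position 3): ranking walks positions 3-4-2-1, expanding outward from the peak — single-peaked.
Ballot type 2 (peak Model V at position 4): ranking walks positions 4-3-2-1, expanding outward from the peak — single-peaked.
Ballot type 3: ranking walks positions 2-1-4-3; Model V is ranked above Concept 1 even though Concept 1 lies between Model V and the peak Flux on the axis — preferences dip and rise again. Not single-peaked.
Ballot type 3 violates single-peakedness, so the profile is not single-peaked on this axis.

no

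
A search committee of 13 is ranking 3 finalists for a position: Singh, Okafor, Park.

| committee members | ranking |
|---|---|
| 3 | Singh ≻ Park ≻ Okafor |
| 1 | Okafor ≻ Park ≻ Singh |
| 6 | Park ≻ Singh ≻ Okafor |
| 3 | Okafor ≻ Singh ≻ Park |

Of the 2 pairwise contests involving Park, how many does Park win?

Park against each rival (13 committee members):
Park vs Singh: 1+6 = 7 for Park, 6 for Singh — Park by 7–6.
Park vs Okafor: 3+6 = 9 for Park, 4 for Okafor — Park by 9–4.
Park beats Singh, Okafor — 2 pairwise wins.

2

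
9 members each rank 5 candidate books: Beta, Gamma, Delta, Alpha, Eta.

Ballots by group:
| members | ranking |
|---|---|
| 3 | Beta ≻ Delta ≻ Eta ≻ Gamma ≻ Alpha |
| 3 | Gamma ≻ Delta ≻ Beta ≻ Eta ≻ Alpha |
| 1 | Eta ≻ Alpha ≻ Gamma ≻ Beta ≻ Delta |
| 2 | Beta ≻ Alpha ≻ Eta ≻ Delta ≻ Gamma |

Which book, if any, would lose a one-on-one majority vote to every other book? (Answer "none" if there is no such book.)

Pairwise majorities:
Beta–Gamma: Beta 5–4.
Beta vs Delta: Beta is ranked higher on 3+1+2 = 6 ballots, Delta on 3. Beta wins 6–3.
Beta vs Alpha: Beta is ranked higher on 3+3+2 = 8 ballots, Alpha on 1. Beta wins 8–1.
Beta vs Eta: Beta preferred on 3+3+2 = 8 ballots; Beta wins 8–1.
Gamma vs Delta: 4 to 5, Delta.
Gamma vs Alpha: 6 to 3, Gamma.
Gamma vs Eta: 3 to 6, Eta.
Delta vs Alpha: 6 to 3, Delta.
Delta vs Eta: Delta is ranked higher on 3+3 = 6 ballots, Eta on 3. Delta wins 6–3.
Alpha–Eta: Eta 7–2.
Alpha loses to every other book — it is the Condorcet loser.

Alpha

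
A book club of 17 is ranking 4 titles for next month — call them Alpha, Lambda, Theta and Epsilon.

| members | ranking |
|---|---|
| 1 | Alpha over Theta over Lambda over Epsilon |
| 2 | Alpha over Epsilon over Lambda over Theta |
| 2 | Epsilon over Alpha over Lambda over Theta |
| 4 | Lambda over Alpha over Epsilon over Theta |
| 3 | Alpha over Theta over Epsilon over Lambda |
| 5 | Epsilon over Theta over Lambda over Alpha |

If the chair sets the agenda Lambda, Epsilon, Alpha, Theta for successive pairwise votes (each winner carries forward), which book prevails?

Alpha

Round 1: Lambda vs Epsilon — 5–12, Epsilon advances.
Round 2: Epsilon vs Alpha — 7–10, Alpha advances.
Round 3: Alpha vs Theta — 12–5, Alpha advances.
Alpha survives the agenda.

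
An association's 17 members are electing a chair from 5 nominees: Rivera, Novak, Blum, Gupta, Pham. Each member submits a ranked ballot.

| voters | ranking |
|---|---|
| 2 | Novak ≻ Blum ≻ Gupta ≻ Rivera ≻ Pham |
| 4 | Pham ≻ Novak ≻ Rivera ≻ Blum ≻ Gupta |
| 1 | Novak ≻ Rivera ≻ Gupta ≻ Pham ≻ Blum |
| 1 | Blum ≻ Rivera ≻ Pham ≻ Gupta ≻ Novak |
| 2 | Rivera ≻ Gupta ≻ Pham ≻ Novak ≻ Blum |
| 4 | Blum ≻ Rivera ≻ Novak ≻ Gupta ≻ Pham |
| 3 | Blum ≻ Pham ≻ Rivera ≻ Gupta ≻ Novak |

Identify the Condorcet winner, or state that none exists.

none

Head-to-head results (17 voters):
Rivera vs Novak: 10 to 7, Rivera.
Rivera vs Blum: Blum wins 10–7.
Rivera–Gupta: Rivera 15–2.
Rivera vs Pham: Rivera, 10–7.
Novak vs Blum: Novak, 9–8.
Novak vs Gupta: Novak wins 11–6.
Novak–Pham: Pham 10–7.
Blum vs Gupta: 14 to 3, Blum.
Blum vs Pham: Blum, 10–7.
Gupta vs Pham: Gupta preferred on 2+1+2+4 = 9 ballots; Gupta wins 9–8.
Each candidate drops at least one matchup (Rivera loses to Blum; Novak loses to Rivera; Blum loses to Novak; Gupta loses to Rivera; Pham loses to Rivera); the cycle Rivera > Novak > Blum > Rivera rules out a Condorcet winner.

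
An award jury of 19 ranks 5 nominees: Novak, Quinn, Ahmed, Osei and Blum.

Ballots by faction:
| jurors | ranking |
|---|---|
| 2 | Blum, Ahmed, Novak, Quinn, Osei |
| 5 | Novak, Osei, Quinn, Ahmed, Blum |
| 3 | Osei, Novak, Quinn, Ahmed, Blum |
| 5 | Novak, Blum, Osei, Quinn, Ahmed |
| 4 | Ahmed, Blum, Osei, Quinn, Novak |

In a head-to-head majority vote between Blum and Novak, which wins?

Novak

Ballots ranking Blum above Novak: 2 + 4 = 6.
Ballots ranking Novak above Blum: 19 − 6 = 13.
Novak wins the head-to-head 13–6.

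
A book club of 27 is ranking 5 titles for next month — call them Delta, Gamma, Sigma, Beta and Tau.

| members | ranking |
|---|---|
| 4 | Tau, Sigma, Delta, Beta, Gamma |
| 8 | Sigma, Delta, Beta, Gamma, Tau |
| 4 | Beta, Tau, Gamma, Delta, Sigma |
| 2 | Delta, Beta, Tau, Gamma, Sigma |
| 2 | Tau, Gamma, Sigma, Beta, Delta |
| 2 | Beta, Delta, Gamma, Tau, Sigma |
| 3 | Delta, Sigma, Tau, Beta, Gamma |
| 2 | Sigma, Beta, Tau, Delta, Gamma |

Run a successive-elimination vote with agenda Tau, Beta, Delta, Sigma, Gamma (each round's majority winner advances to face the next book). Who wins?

Round 1: Tau vs Beta — 9–18, Beta advances.
Round 2: Beta vs Delta — 10–17, Delta advances.
Round 3: Delta vs Sigma — 11–16, Sigma advances.
Round 4: Sigma vs Gamma — 17–10, Sigma advances.
Sigma survives the agenda.

Sigma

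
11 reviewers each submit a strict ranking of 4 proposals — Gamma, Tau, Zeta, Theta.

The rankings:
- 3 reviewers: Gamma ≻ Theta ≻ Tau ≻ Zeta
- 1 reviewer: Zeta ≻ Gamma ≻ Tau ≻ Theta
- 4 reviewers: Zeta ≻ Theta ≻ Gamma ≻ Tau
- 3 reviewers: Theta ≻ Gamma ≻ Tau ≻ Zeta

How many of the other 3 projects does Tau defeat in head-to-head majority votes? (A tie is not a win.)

Tau against each rival (11 reviewers):
Tau–Gamma: Gamma 11–0.
Tau vs Zeta: Tau, 6–5.
Tau vs Theta: Tau is ranked higher on 1 ballot, Theta on 10. Theta wins 10–1.
Tau beats Zeta; loses to Gamma, Theta — 1 pairwise win.

1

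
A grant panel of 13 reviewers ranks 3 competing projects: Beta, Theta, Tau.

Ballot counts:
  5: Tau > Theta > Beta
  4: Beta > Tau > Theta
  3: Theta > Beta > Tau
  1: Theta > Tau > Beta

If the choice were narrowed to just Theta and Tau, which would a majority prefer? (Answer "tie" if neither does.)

Ballots ranking Theta above Tau: 3 + 1 = 4.
Ballots ranking Tau above Theta: 13 − 4 = 9.
Tau wins the head-to-head 9–4.

Tau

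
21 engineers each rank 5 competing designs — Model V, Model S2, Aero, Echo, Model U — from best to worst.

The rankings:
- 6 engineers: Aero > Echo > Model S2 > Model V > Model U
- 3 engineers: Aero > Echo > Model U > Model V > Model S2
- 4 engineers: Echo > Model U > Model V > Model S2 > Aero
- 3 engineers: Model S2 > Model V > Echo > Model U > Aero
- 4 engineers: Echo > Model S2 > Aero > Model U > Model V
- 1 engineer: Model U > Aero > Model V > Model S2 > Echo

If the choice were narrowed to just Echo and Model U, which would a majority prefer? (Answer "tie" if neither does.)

Echo

Ballots ranking Echo above Model U: 6 + 3 + 4 + 3 + 4 = 20.
Ballots ranking Model U above Echo: 21 − 20 = 1.
Echo wins the head-to-head 20–1.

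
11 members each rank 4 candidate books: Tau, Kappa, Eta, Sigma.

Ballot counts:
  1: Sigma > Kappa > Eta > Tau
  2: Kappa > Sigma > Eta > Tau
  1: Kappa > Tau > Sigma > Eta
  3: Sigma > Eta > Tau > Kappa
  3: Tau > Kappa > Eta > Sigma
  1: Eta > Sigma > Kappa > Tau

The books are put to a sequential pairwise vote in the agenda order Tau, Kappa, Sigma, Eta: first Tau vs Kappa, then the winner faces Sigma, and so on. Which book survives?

Sigma

Round 1: Tau vs Kappa — 6–5, Tau advances.
Round 2: Tau vs Sigma — 4–7, Sigma advances.
Round 3: Sigma vs Eta — 7–4, Sigma advances.
The agenda winner is Sigma.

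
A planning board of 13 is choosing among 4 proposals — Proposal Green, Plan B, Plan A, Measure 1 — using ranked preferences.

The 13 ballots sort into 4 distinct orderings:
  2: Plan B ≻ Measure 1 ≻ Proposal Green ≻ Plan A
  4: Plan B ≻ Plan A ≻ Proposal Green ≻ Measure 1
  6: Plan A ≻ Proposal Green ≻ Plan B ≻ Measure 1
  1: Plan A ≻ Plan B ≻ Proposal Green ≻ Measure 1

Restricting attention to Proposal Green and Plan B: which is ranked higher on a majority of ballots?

Ballots ranking Proposal Green above Plan B: 6.
Ballots ranking Plan B above Proposal Green: 13 − 6 = 7.
Plan B wins the head-to-head 7–6.

Plan B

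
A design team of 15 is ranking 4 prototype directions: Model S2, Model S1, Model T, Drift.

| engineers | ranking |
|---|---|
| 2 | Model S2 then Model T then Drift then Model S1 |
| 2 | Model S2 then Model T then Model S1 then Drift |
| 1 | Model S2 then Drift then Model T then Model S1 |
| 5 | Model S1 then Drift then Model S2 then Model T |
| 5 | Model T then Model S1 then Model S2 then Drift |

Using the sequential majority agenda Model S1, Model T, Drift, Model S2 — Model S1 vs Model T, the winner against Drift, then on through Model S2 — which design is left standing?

Round 1: Model S1 vs Model T — 5–10, Model T advances.
Round 2: Model T vs Drift — 9–6, Model T advances.
Round 3: Model T vs Model S2 — 5–10, Model S2 advances.
The agenda winner is Model S2.

Model S2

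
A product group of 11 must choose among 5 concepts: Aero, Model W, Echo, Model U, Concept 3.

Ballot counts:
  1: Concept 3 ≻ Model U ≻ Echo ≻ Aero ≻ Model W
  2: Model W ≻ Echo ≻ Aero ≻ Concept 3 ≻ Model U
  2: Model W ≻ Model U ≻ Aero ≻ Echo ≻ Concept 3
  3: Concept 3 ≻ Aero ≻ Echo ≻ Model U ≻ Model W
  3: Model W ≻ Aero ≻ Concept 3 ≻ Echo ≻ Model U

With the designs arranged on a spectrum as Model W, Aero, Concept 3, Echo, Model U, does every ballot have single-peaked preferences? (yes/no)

no

Axis positions: Model W=1, Aero=2, Concept 3=3, Echo=4, Model U=5.
Group 1: ranking walks positions 3-5-4-2-1; Model U is ranked above Echo even though Echo lies between Model U and the peak Concept 3 on the axis — preferences dip and rise again. Not single-peaked.
Group 2: ranking walks positions 1-4-2-3-5; Echo is ranked above Aero even though Aero lies between Echo and the peak Model W on the axis — preferences dip and rise again. Not single-peaked.
Group 3: ranking walks positions 1-5-2-4-3; Model U is ranked above Aero even though Aero lies between Model U and the peak Model W on the axis — preferences dip and rise again. Not single-peaked.
Group 4 (peak Concept 3 at position 3): ranking walks positions 3-2-4-5-1, expanding outward from the peak — single-peaked.
Group 5 (peak Model W at position 1): ranking walks positions 1-2-3-4-5, expanding outward from the peak — single-peaked.
Group 1 violates single-peakedness, so the profile is not single-peaked on this axis.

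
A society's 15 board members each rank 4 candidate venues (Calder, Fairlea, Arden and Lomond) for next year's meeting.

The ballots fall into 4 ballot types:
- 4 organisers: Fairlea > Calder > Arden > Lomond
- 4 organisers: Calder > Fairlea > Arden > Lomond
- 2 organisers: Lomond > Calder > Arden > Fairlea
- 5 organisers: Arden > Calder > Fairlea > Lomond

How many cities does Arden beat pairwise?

1

Arden against each rival (15 organisers):
Arden vs Calder: 5 for Arden, 10 for Calder — Calder by 10–5.
Arden vs Fairlea: Arden preferred on 2+5 = 7 ballots; Fairlea wins 8–7.
Arden vs Lomond: Arden wins 13–2.
Arden beats Lomond; loses to Calder, Fairlea — 1 pairwise win.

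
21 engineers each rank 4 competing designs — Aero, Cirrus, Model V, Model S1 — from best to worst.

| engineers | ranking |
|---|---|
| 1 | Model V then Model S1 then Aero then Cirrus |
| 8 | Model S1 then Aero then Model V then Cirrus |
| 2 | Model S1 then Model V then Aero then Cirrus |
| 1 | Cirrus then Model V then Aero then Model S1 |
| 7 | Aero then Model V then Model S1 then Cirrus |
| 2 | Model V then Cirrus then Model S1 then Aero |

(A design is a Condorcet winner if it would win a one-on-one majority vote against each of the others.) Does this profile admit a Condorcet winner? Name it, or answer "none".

Pairwise majorities:
Aero vs Cirrus: Aero preferred on 1+8+2+7 = 18 ballots; Aero wins 18–3.
Aero vs Model V: Aero is ranked higher on 8+7 = 15 ballots, Model V on 6. Aero wins 15–6.
Aero vs Model S1: Model S1, 13–8.
Cirrus vs Model V: Cirrus preferred on 1 ballot; Model V wins 20–1.
Cirrus vs Model S1: Model S1 wins 18–3.
Model V vs Model S1: Model V, 11–10.
Every design loses at least once (Aero loses to Model S1; Cirrus loses to Aero; Model V loses to Aero; Model S1 loses to Model V). The majority relation contains the cycle Aero → Model V → Model S1 → Aero, so there is no Condorcet winner.

none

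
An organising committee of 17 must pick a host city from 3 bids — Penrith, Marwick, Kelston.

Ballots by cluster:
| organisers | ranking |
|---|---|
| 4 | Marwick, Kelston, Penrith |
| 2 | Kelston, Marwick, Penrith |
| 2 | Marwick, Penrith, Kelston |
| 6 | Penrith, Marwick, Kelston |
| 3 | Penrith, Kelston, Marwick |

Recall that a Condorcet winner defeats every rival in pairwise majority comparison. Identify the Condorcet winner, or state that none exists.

Penrith

Check each pair by majority over 17 ballots:
Penrith vs Marwick: Penrith wins 9–8.
Penrith vs Kelston: Penrith, 11–6.
Marwick vs Kelston: Marwick, 12–5.
Penrith beats each of Marwick, Kelston — Penrith is the Condorcet winner.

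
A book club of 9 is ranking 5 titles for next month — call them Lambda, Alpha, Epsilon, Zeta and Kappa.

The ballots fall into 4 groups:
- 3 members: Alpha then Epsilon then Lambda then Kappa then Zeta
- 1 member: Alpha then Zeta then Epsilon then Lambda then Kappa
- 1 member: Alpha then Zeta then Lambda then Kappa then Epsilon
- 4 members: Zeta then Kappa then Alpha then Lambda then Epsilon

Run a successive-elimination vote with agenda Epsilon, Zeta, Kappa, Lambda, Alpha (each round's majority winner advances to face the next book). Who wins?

Alpha

Round 1: Epsilon vs Zeta — 3–6, Zeta advances.
Round 2: Zeta vs Kappa — 6–3, Zeta advances.
Round 3: Zeta vs Lambda — 6–3, Zeta advances.
Round 4: Zeta vs Alpha — 4–5, Alpha advances.
The agenda winner is Alpha.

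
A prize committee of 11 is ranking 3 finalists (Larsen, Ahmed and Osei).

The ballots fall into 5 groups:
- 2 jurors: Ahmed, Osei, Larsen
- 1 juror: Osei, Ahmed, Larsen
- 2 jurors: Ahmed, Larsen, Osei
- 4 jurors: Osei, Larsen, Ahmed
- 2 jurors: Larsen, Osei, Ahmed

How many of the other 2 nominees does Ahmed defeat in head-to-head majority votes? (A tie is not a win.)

Ahmed against each rival (11 jurors):
Ahmed vs Larsen: Larsen wins 6–5.
Ahmed vs Osei: 2+2 = 4 for Ahmed, 7 for Osei — Osei by 7–4.
Ahmed beats no one; loses to Larsen, Osei — 0 pairwise wins.

0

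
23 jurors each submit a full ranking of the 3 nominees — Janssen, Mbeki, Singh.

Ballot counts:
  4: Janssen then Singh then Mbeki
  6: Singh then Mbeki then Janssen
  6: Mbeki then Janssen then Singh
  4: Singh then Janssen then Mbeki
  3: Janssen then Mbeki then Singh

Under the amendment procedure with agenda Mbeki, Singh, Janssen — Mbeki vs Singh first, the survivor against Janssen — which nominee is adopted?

Round 1: Mbeki vs Singh — 9–14, Singh advances.
Round 2: Singh vs Janssen — 10–13, Janssen advances.
Janssen survives the agenda.

Janssen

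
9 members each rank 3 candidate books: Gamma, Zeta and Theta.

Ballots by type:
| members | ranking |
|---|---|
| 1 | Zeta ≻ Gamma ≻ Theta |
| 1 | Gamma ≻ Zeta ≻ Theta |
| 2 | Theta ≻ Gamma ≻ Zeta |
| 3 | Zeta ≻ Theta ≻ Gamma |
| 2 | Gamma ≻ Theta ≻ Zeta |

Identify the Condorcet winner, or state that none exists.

none

Head-to-head results (9 members):
Gamma vs Zeta: 5 to 4, Gamma.
Gamma vs Theta: Gamma preferred on 1+1+2 = 4 ballots; Theta wins 5–4.
Zeta vs Theta: 5 to 4, Zeta.
Every book loses at least once (Gamma loses to Theta; Zeta loses to Gamma; Theta loses to Zeta). The majority relation contains the cycle Gamma > Zeta > Theta > Gamma, so there is no Condorcet winner.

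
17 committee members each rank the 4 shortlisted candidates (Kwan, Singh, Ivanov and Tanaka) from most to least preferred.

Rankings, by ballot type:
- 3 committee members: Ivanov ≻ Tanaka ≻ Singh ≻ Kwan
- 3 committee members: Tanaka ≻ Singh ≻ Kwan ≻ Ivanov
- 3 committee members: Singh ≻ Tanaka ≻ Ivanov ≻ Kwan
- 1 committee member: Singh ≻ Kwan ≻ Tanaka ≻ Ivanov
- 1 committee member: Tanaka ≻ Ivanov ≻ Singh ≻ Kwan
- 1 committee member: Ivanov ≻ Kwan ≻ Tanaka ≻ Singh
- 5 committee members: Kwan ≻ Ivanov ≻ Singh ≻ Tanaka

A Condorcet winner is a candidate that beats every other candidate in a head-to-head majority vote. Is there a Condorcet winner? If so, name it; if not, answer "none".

Head-to-head results (17 committee members):
Kwan–Singh: Singh 11–6.
Kwan–Ivanov: Kwan 9–8.
Kwan vs Tanaka: Tanaka, 10–7.
Singh vs Ivanov: Ivanov wins 10–7.
Singh vs Tanaka: Singh, 9–8.
Ivanov vs Tanaka: Ivanov wins 9–8.
Each candidate drops at least one matchup (Kwan loses to Singh; Singh loses to Ivanov; Ivanov loses to Kwan; Tanaka loses to Singh); the cycle Kwan > Ivanov > Singh > Kwan rules out a Condorcet winner.

none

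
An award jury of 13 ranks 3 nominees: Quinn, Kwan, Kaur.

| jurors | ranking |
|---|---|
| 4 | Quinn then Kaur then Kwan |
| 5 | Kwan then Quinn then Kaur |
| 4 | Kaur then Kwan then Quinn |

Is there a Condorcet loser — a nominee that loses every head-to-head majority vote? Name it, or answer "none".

Pairwise majorities:
Quinn vs Kwan: 4 for Quinn, 9 for Kwan — Kwan by 9–4.
Quinn vs Kaur: Quinn, 9–4.
Kwan vs Kaur: 5 to 8, Kaur.
Each nominee has at least one pairwise win (Quinn beats Kaur; Kwan beats Quinn; Kaur beats Kwan) — no Condorcet loser.

none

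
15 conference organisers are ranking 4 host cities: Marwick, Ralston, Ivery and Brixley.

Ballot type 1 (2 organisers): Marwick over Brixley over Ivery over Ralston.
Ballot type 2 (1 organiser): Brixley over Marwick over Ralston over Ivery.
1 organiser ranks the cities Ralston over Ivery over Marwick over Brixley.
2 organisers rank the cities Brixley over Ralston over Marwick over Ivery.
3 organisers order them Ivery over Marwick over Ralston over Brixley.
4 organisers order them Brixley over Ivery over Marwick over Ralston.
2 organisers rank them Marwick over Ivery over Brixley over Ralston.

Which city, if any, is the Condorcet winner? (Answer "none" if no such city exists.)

Check each pair by majority over 15 ballots:
Marwick vs Ralston: Marwick preferred on 2+1+3+4+2 = 12 ballots; Marwick wins 12–3.
Marwick vs Ivery: 7 to 8, Ivery.
Marwick vs Brixley: Marwick preferred on 2+1+3+2 = 8 ballots; Marwick wins 8–7.
Ralston vs Ivery: 4 to 11, Ivery.
Ralston vs Brixley: Ralston preferred on 1+3 = 4 ballots; Brixley wins 11–4.
Ivery vs Brixley: 6 to 9, Brixley.
Each city drops at least one matchup (Marwick loses to Ivery; Ralston loses to Marwick; Ivery loses to Brixley; Brixley loses to Marwick); the cycle Marwick → Brixley → Ivery → Marwick rules out a Condorcet winner.

none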